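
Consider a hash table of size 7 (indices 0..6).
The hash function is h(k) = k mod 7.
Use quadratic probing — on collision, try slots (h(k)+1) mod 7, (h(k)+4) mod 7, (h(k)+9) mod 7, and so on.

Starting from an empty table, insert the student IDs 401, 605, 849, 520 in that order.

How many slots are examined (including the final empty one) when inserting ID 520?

Insert 401: h=2, slot 2 empty -> index 2.
Insert 605: h=3, slot 3 empty -> index 3.
Insert 849: h=2, slots 2,3 occupied -> index 6.
Insert 520: h=2, slots 2,3,6 occupied -> index 4.
Table: [—, —, 401, 605, 520, —, 849]

4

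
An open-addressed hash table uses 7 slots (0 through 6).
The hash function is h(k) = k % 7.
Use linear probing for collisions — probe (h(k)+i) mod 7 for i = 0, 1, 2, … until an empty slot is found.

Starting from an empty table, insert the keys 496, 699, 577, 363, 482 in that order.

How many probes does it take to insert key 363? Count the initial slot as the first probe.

3

496 hashes to 6; slot 6 is free => place at 6.
699 hashes to 6; 6 taken => place at 0.
577 hashes to 3; slot 3 is free => place at 3.
363 hashes to 6; 6,0 taken => place at 1.
482 hashes to 6; 6,0,1 taken => place at 2.
Table: [699, 363, 482, 577, —, —, 496]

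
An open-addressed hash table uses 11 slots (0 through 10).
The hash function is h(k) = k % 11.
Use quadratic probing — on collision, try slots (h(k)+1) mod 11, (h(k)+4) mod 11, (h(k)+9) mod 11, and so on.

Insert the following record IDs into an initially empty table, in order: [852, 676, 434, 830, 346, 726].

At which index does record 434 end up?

852 hashes to 5; slot 5 is free => place at 5.
676 hashes to 5; 5 taken => place at 6.
434 hashes to 5; 5,6 taken => place at 9.
830 hashes to 5; 5,6,9 taken => place at 3.
346 hashes to 5; 5,6,9,3 taken => place at 10.
726 hashes to 0; slot 0 is free => place at 0.
Table: [726, —, —, 830, —, 852, 676, —, —, 434, 346]

9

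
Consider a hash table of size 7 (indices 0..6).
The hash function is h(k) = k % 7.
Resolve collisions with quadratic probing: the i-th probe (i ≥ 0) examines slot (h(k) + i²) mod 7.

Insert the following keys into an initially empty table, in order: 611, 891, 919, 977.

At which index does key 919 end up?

6

611 hashes to 2; slot 2 is free → place at 2.
891 hashes to 2; 2 taken → place at 3.
919 hashes to 2; 2,3 taken → place at 6.
977 hashes to 4; slot 4 is free → place at 4.
Table: [_, _, 611, 891, 977, _, 919]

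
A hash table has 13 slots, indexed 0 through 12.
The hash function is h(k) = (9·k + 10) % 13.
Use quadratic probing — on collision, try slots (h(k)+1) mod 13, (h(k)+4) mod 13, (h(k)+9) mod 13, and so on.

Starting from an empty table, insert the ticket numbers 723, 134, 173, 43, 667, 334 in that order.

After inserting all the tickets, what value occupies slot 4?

723 hashes to 4; slot 4 is free → place at 4.
134 hashes to 7; slot 7 is free → place at 7.
173 hashes to 7; 7 taken → place at 8.
43 hashes to 7; 7,8 taken → place at 11.
667 hashes to 7; 7,8,11 taken → place at 3.
334 hashes to 0; slot 0 is free → place at 0.
Table: [334, ., ., 667, 723, ., ., 134, 173, ., ., 43, .]

723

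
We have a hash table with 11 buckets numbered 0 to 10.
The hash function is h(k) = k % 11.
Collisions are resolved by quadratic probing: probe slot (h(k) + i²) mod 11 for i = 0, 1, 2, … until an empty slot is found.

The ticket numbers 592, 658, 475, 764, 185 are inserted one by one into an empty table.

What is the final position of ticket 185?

Insert 592: h=9, slot 9 empty => index 9.
Insert 658: h=9, slot 9 occupied => index 10.
Insert 475: h=2, slot 2 empty => index 2.
Insert 764: h=5, slot 5 empty => index 5.
Insert 185: h=9, slots 9,10,2 occupied => index 7.
Table: [-, -, 475, -, -, 764, -, 185, -, 592, 658]

7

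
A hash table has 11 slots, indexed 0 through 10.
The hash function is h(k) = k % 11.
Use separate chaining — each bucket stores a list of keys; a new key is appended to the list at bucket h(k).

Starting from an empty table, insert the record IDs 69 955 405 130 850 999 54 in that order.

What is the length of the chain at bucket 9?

4

Insert 69: h=3, bucket 3 empty → new chain.
Insert 955: h=9, bucket 9 empty → new chain.
Insert 405: h=9, bucket 9 nonempty → append to chain.
Insert 130: h=9, bucket 9 nonempty → append to chain.
Insert 850: h=3, bucket 3 nonempty → append to chain.
Insert 999: h=9, bucket 9 nonempty → append to chain.
Insert 54: h=10, bucket 10 empty → new chain.
Final buckets:
0: _
1: _
2: _
3: 69 -> 850
4: _
5: _
6: _
7: _
8: _
9: 955 -> 405 -> 130 -> 999
10: 54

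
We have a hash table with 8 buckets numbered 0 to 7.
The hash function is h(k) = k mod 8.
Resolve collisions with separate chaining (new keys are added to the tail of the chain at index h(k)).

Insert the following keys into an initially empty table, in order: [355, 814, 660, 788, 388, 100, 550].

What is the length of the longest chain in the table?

355 -> bucket 3
814 -> bucket 6
660 -> bucket 4
788 -> bucket 4 (collision)
388 -> bucket 4 (collision)
100 -> bucket 4 (collision)
550 -> bucket 6 (collision)
Final buckets:
0: —
1: —
2: —
3: 355
4: 660 -> 788 -> 388 -> 100
5: —
6: 814 -> 550
7: —

4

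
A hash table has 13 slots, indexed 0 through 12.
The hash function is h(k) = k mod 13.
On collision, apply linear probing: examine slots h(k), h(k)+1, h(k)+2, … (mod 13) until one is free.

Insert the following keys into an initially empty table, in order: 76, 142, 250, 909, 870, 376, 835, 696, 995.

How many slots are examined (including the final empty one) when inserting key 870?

76: h=11 -> slot 11
142: h=12 -> slot 12
250: h=3 -> slot 3
909: h=12, probe 12,0 -> slot 0
870: h=12, probe 12,0,1 -> slot 1
376: h=12, probe 12,0,1,2 -> slot 2
835: h=3, probe 3,4 -> slot 4
696: h=7 -> slot 7
995: h=7, probe 7,8 -> slot 8
Table: [909, 870, 376, 250, 835, _, _, 696, 995, _, _, 76, 142]

3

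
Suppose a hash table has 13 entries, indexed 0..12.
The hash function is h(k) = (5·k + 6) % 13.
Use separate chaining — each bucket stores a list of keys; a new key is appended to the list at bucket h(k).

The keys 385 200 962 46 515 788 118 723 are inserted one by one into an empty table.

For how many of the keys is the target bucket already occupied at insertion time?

3

385 → bucket 7
200 → bucket 5
962 → bucket 6
46 → bucket 2
515 → bucket 7 (collision)
788 → bucket 7 (collision)
118 → bucket 11
723 → bucket 7 (collision)
Final buckets:
0: ∅
1: ∅
2: 46
3: ∅
4: ∅
5: 200
6: 962
7: 385 -> 515 -> 788 -> 723
8: ∅
9: ∅
10: ∅
11: 118
12: ∅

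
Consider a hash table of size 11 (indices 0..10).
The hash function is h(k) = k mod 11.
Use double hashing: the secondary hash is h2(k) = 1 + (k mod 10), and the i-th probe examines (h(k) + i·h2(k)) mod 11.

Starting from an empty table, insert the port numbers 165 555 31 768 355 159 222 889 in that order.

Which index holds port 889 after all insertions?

8

165: h=0 => slot 0
555: h=5 => slot 5
31: h=9 => slot 9
768: h=9, h2=9, probe 9,7 => slot 7
355: h=3 => slot 3
159: h=5, h2=10, probe 5,4 => slot 4
222: h=2 => slot 2
889: h=9, h2=10, probe 9,8 => slot 8
Table: [165, —, 222, 355, 159, 555, —, 768, 889, 31, —]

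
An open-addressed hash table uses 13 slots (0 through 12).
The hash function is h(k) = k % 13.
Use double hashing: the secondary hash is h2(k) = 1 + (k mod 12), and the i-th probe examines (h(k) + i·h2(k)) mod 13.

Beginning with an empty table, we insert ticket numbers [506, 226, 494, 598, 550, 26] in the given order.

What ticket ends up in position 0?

494

506: h=12 => slot 12
226: h=5 => slot 5
494: h=0 => slot 0
598: h=0, h2=11, probe 0,11 => slot 11
550: h=4 => slot 4
26: h=0, h2=3, probe 0,3 => slot 3
Table: [494, ., ., 26, 550, 226, ., ., ., ., ., 598, 506]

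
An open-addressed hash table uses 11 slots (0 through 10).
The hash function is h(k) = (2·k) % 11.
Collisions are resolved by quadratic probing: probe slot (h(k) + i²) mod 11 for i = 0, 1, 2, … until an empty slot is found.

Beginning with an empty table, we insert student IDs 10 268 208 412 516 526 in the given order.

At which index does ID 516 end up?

10 hashes to 9; slot 9 is free -> place at 9.
268 hashes to 8; slot 8 is free -> place at 8.
208 hashes to 9; 9 taken -> place at 10.
412 hashes to 10; 10 taken -> place at 0.
516 hashes to 9; 9,10 taken -> place at 2.
526 hashes to 7; slot 7 is free -> place at 7.
Table: [412, ∅, 516, ∅, ∅, ∅, ∅, 526, 268, 10, 208]

2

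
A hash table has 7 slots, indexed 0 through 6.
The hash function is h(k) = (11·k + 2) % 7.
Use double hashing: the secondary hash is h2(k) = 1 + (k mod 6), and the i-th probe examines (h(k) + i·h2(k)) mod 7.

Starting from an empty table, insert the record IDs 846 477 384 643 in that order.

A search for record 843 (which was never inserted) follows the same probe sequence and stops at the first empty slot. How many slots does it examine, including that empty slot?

846 hashes to 5; slot 5 is free => place at 5.
477 hashes to 6; slot 6 is free => place at 6.
384 hashes to 5, h2=1; 5,6 taken => place at 0.
643 hashes to 5, h2=2; 5,0 taken => place at 2.
Table: [384, ., 643, ., ., 846, 477]
Lookup 843: h=0, h2=4, probe 0,4 → slot 4 empty, not found.

2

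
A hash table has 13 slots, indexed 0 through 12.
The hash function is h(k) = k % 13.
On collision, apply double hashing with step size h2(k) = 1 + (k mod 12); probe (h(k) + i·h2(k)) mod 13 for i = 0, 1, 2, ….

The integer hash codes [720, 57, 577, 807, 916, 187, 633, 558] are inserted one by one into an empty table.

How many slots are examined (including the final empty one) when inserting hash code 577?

2

720 hashes to 5; slot 5 is free => place at 5.
57 hashes to 5, h2=10; 5 taken => place at 2.
577 hashes to 5, h2=2; 5 taken => place at 7.
807 hashes to 1; slot 1 is free => place at 1.
916 hashes to 6; slot 6 is free => place at 6.
187 hashes to 5, h2=8; 5 taken => place at 0.
633 hashes to 9; slot 9 is free => place at 9.
558 hashes to 12; slot 12 is free => place at 12.
Table: [187, 807, 57, -, -, 720, 916, 577, -, 633, -, -, 558]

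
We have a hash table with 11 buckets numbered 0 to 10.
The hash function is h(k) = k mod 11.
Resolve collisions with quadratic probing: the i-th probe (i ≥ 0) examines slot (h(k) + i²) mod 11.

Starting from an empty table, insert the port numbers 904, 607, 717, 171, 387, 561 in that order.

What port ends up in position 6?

904: h=2 -> slot 2
607: h=2, probe 2,3 -> slot 3
717: h=2, probe 2,3,6 -> slot 6
171: h=6, probe 6,7 -> slot 7
387: h=2, probe 2,3,6,0 -> slot 0
561: h=0, probe 0,1 -> slot 1
Table: [387, 561, 904, 607, —, —, 717, 171, —, —, —]

717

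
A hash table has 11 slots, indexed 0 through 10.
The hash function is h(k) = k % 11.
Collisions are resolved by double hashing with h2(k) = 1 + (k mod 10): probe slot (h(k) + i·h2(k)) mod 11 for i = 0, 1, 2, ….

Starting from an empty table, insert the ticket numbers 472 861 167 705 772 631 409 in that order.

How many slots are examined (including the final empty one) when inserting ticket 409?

3

Insert 472: h=10, slot 10 empty -> index 10.
Insert 861: h=3, slot 3 empty -> index 3.
Insert 167: h=2, slot 2 empty -> index 2.
Insert 705: h=1, slot 1 empty -> index 1.
Insert 772: h=2, h2=3, slot 2 occupied -> index 5.
Insert 631: h=4, slot 4 empty -> index 4.
Insert 409: h=2, h2=10, slots 2,1 occupied -> index 0.
Table: [409, 705, 167, 861, 631, 772, —, —, —, —, 472]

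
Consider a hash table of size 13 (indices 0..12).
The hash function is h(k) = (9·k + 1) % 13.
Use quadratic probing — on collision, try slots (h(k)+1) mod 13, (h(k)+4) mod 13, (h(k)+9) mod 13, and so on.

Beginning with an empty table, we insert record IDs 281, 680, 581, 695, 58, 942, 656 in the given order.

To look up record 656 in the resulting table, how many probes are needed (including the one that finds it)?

281: h=8 → slot 8
680: h=11 → slot 11
581: h=4 → slot 4
695: h=3 → slot 3
58: h=3, probe 3,4,7 → slot 7
942: h=3, probe 3,4,7,12 → slot 12
656: h=3, probe 3,4,7,12,6 → slot 6
Table: [-, -, -, 695, 581, -, 656, 58, 281, -, -, 680, 942]
Lookup 656: h=3, probe 3,4,7,12,6 → found at 6.

5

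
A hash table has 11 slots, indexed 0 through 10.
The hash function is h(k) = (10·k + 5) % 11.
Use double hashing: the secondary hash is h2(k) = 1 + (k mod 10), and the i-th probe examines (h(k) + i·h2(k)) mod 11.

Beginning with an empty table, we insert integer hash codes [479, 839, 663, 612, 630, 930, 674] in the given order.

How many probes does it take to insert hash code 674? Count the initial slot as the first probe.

479: h=10 => slot 10
839: h=2 => slot 2
663: h=2, h2=4, probe 2,6 => slot 6
612: h=9 => slot 9
630: h=2, h2=1, probe 2,3 => slot 3
930: h=10, h2=1, probe 10,0 => slot 0
674: h=2, h2=5, probe 2,7 => slot 7
Table: [930, —, 839, 630, —, —, 663, 674, —, 612, 479]

2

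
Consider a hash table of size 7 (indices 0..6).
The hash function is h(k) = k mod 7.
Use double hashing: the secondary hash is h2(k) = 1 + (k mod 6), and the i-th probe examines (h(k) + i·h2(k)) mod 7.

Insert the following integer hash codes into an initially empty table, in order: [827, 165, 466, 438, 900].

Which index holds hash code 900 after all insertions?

827: h=1 => slot 1
165: h=4 => slot 4
466: h=4, h2=5, probe 4,2 => slot 2
438: h=4, h2=1, probe 4,5 => slot 5
900: h=4, h2=1, probe 4,5,6 => slot 6
Table: [-, 827, 466, -, 165, 438, 900]

6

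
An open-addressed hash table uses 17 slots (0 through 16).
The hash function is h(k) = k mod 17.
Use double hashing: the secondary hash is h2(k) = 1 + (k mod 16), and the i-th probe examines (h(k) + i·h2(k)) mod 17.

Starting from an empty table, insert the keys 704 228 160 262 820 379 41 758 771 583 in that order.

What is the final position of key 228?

12

Insert 704: h=7, slot 7 empty -> index 7.
Insert 228: h=7, h2=5, slot 7 occupied -> index 12.
Insert 160: h=7, h2=1, slot 7 occupied -> index 8.
Insert 262: h=7, h2=7, slot 7 occupied -> index 14.
Insert 820: h=4, slot 4 empty -> index 4.
Insert 379: h=5, slot 5 empty -> index 5.
Insert 41: h=7, h2=10, slot 7 occupied -> index 0.
Insert 758: h=10, slot 10 empty -> index 10.
Insert 771: h=6, slot 6 empty -> index 6.
Insert 583: h=5, h2=8, slot 5 occupied -> index 13.
Table: [41, -, -, -, 820, 379, 771, 704, 160, -, 758, -, 228, 583, 262, -, -]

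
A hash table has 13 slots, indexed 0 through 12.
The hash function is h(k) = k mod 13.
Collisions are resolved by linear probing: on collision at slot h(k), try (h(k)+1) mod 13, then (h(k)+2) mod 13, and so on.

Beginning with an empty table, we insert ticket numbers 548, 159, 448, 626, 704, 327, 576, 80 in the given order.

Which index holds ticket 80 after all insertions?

548: h=2 -> slot 2
159: h=3 -> slot 3
448: h=6 -> slot 6
626: h=2, probe 2,3,4 -> slot 4
704: h=2, probe 2,3,4,5 -> slot 5
327: h=2, probe 2,3,4,5,6,7 -> slot 7
576: h=4, probe 4,5,6,7,8 -> slot 8
80: h=2, probe 2,3,4,5,6,7,8,9 -> slot 9
Table: [—, —, 548, 159, 626, 704, 448, 327, 576, 80, —, —, —]

9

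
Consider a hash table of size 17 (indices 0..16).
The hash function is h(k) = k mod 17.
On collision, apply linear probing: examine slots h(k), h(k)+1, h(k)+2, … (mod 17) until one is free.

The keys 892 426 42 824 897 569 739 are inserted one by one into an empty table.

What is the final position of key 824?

892: h=8 => slot 8
426: h=1 => slot 1
42: h=8, probe 8,9 => slot 9
824: h=8, probe 8,9,10 => slot 10
897: h=13 => slot 13
569: h=8, probe 8,9,10,11 => slot 11
739: h=8, probe 8,9,10,11,12 => slot 12
Table: [—, 426, —, —, —, —, —, —, 892, 42, 824, 569, 739, 897, —, —, —]

10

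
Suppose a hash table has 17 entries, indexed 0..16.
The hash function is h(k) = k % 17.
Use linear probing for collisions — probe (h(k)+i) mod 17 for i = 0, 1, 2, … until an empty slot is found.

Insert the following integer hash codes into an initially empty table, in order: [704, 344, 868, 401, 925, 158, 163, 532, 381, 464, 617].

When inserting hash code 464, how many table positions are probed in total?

Insert 704: h=7, slot 7 empty => index 7.
Insert 344: h=4, slot 4 empty => index 4.
Insert 868: h=1, slot 1 empty => index 1.
Insert 401: h=10, slot 10 empty => index 10.
Insert 925: h=7, slot 7 occupied => index 8.
Insert 158: h=5, slot 5 empty => index 5.
Insert 163: h=10, slot 10 occupied => index 11.
Insert 532: h=5, slot 5 occupied => index 6.
Insert 381: h=7, slots 7,8 occupied => index 9.
Insert 464: h=5, slots 5,6,7,8,9,10,11 occupied => index 12.
Insert 617: h=5, slots 5,6,7,8,9,10,11,12 occupied => index 13.
Table: [-, 868, -, -, 344, 158, 532, 704, 925, 381, 401, 163, 464, 617, -, -, -]

8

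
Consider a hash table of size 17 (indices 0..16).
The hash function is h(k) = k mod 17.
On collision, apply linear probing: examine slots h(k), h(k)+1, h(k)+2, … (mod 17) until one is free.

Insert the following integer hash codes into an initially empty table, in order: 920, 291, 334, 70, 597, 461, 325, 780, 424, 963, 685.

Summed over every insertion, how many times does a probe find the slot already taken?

19

Insert 920: h=2, slot 2 empty -> index 2.
Insert 291: h=2, slot 2 occupied -> index 3.
Insert 334: h=11, slot 11 empty -> index 11.
Insert 70: h=2, slots 2,3 occupied -> index 4.
Insert 597: h=2, slots 2,3,4 occupied -> index 5.
Insert 461: h=2, slots 2,3,4,5 occupied -> index 6.
Insert 325: h=2, slots 2,3,4,5,6 occupied -> index 7.
Insert 780: h=15, slot 15 empty -> index 15.
Insert 424: h=16, slot 16 empty -> index 16.
Insert 963: h=11, slot 11 occupied -> index 12.
Insert 685: h=5, slots 5,6,7 occupied -> index 8.
Table: [∅, ∅, 920, 291, 70, 597, 461, 325, 685, ∅, ∅, 334, 963, ∅, ∅, 780, 424]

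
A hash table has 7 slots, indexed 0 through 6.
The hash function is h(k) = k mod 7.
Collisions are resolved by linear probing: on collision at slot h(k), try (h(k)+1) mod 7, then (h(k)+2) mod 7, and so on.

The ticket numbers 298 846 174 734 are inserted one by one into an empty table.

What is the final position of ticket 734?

Insert 298: h=4, slot 4 empty => index 4.
Insert 846: h=6, slot 6 empty => index 6.
Insert 174: h=6, slot 6 occupied => index 0.
Insert 734: h=6, slots 6,0 occupied => index 1.
Table: [174, 734, ∅, ∅, 298, ∅, 846]

1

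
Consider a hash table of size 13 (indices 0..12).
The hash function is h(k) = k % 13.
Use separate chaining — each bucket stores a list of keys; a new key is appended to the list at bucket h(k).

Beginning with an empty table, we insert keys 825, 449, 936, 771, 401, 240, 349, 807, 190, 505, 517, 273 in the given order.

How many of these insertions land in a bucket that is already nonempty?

4

Insert 825: h=6, bucket 6 empty -> new chain.
Insert 449: h=7, bucket 7 empty -> new chain.
Insert 936: h=0, bucket 0 empty -> new chain.
Insert 771: h=4, bucket 4 empty -> new chain.
Insert 401: h=11, bucket 11 empty -> new chain.
Insert 240: h=6, bucket 6 nonempty -> append to chain.
Insert 349: h=11, bucket 11 nonempty -> append to chain.
Insert 807: h=1, bucket 1 empty -> new chain.
Insert 190: h=8, bucket 8 empty -> new chain.
Insert 505: h=11, bucket 11 nonempty -> append to chain.
Insert 517: h=10, bucket 10 empty -> new chain.
Insert 273: h=0, bucket 0 nonempty -> append to chain.
Final buckets:
0: 936 -> 273
1: 807
2: .
3: .
4: 771
5: .
6: 825 -> 240
7: 449
8: 190
9: .
10: 517
11: 401 -> 349 -> 505
12: .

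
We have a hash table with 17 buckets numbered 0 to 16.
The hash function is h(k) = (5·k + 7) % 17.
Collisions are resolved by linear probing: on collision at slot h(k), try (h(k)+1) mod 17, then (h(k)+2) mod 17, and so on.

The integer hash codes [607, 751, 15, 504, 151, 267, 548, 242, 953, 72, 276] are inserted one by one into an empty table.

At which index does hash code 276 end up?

2

607: h=16 -> slot 16
751: h=5 -> slot 5
15: h=14 -> slot 14
504: h=11 -> slot 11
151: h=14, probe 14,15 -> slot 15
267: h=16, probe 16,0 -> slot 0
548: h=10 -> slot 10
242: h=10, probe 10,11,12 -> slot 12
953: h=12, probe 12,13 -> slot 13
72: h=10, probe 10,11,12,13,14,15,16,0,1 -> slot 1
276: h=10, probe 10,11,12,13,14,15,16,0,1,2 -> slot 2
Table: [267, 72, 276, -, -, 751, -, -, -, -, 548, 504, 242, 953, 15, 151, 607]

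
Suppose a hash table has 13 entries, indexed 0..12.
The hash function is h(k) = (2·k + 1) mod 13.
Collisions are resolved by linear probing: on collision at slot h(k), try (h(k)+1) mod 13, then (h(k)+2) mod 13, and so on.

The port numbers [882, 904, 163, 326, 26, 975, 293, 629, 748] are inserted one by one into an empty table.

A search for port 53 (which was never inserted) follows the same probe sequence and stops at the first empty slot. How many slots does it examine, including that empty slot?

6

882 hashes to 10; slot 10 is free => place at 10.
904 hashes to 2; slot 2 is free => place at 2.
163 hashes to 2; 2 taken => place at 3.
326 hashes to 3; 3 taken => place at 4.
26 hashes to 1; slot 1 is free => place at 1.
975 hashes to 1; 1,2,3,4 taken => place at 5.
293 hashes to 2; 2,3,4,5 taken => place at 6.
629 hashes to 11; slot 11 is free => place at 11.
748 hashes to 2; 2,3,4,5,6 taken => place at 7.
Table: [_, 26, 904, 163, 326, 975, 293, 748, _, _, 882, 629, _]
Lookup 53: h=3, probe 3,4,5,6,7,8 → slot 8 empty, not found.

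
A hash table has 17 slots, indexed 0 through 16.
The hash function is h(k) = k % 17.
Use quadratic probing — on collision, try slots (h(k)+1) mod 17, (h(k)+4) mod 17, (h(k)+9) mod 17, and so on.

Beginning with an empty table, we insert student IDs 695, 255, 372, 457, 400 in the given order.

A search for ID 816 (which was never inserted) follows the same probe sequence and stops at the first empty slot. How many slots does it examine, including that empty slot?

2

Insert 695: h=15, slot 15 empty => index 15.
Insert 255: h=0, slot 0 empty => index 0.
Insert 372: h=15, slot 15 occupied => index 16.
Insert 457: h=15, slots 15,16 occupied => index 2.
Insert 400: h=9, slot 9 empty => index 9.
Table: [255, ., 457, ., ., ., ., ., ., 400, ., ., ., ., ., 695, 372]
Lookup 816: h=0, probe 0,1 → slot 1 empty, not found.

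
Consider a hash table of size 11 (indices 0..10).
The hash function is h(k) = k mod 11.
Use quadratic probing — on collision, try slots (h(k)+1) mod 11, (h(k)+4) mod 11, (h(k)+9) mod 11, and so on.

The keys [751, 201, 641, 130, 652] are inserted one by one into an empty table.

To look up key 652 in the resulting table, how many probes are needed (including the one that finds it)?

751: h=3 => slot 3
201: h=3, probe 3,4 => slot 4
641: h=3, probe 3,4,7 => slot 7
130: h=9 => slot 9
652: h=3, probe 3,4,7,1 => slot 1
Table: [., 652, ., 751, 201, ., ., 641, ., 130, .]
Lookup 652: h=3, probe 3,4,7,1 → found at 1.

4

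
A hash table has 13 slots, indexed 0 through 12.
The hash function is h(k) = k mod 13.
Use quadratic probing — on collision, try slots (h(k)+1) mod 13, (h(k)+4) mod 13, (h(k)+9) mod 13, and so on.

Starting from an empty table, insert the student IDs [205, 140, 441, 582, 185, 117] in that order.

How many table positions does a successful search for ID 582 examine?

Insert 205: h=10, slot 10 empty → index 10.
Insert 140: h=10, slot 10 occupied → index 11.
Insert 441: h=12, slot 12 empty → index 12.
Insert 582: h=10, slots 10,11 occupied → index 1.
Insert 185: h=3, slot 3 empty → index 3.
Insert 117: h=0, slot 0 empty → index 0.
Table: [117, 582, ., 185, ., ., ., ., ., ., 205, 140, 441]
Lookup 582: h=10, probe 10,11,1 → found at 1.

3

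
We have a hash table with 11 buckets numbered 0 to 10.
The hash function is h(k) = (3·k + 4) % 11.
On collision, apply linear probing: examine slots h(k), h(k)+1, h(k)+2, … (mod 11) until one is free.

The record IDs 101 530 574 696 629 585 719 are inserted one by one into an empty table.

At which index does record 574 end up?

101 hashes to 10; slot 10 is free → place at 10.
530 hashes to 10; 10 taken → place at 0.
574 hashes to 10; 10,0 taken → place at 1.
696 hashes to 2; slot 2 is free → place at 2.
629 hashes to 10; 10,0,1,2 taken → place at 3.
585 hashes to 10; 10,0,1,2,3 taken → place at 4.
719 hashes to 5; slot 5 is free → place at 5.
Table: [530, 574, 696, 629, 585, 719, —, —, —, —, 101]

1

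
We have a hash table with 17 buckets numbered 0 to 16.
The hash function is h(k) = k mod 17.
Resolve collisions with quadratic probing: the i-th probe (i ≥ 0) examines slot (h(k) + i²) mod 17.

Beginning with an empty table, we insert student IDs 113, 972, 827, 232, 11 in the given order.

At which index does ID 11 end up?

Insert 113: h=11, slot 11 empty -> index 11.
Insert 972: h=3, slot 3 empty -> index 3.
Insert 827: h=11, slot 11 occupied -> index 12.
Insert 232: h=11, slots 11,12 occupied -> index 15.
Insert 11: h=11, slots 11,12,15,3 occupied -> index 10.
Table: [_, _, _, 972, _, _, _, _, _, _, 11, 113, 827, _, _, 232, _]

10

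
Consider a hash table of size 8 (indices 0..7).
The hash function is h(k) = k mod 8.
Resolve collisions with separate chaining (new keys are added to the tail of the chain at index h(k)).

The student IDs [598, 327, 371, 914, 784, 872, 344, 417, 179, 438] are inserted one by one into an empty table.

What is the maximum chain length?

Insert 598: h=6, bucket 6 empty → new chain.
Insert 327: h=7, bucket 7 empty → new chain.
Insert 371: h=3, bucket 3 empty → new chain.
Insert 914: h=2, bucket 2 empty → new chain.
Insert 784: h=0, bucket 0 empty → new chain.
Insert 872: h=0, bucket 0 nonempty → append to chain.
Insert 344: h=0, bucket 0 nonempty → append to chain.
Insert 417: h=1, bucket 1 empty → new chain.
Insert 179: h=3, bucket 3 nonempty → append to chain.
Insert 438: h=6, bucket 6 nonempty → append to chain.
Final buckets:
0: 784 -> 872 -> 344
1: 417
2: 914
3: 371 -> 179
4: -
5: -
6: 598 -> 438
7: 327

3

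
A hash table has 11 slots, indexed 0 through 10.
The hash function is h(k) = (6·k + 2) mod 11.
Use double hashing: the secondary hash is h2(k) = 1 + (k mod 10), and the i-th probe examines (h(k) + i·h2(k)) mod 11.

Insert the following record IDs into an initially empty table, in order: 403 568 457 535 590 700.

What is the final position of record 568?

9

Insert 403: h=0, slot 0 empty → index 0.
Insert 568: h=0, h2=9, slot 0 occupied → index 9.
Insert 457: h=5, slot 5 empty → index 5.
Insert 535: h=0, h2=6, slot 0 occupied → index 6.
Insert 590: h=0, h2=1, slot 0 occupied → index 1.
Insert 700: h=0, h2=1, slots 0,1 occupied → index 2.
Table: [403, 590, 700, —, —, 457, 535, —, —, 568, —]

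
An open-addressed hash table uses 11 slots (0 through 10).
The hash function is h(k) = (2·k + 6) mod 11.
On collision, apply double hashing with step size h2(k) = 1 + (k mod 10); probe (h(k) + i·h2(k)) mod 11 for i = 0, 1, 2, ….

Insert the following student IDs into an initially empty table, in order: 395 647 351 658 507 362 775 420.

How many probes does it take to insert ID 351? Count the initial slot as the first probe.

2

Insert 395: h=4, slot 4 empty -> index 4.
Insert 647: h=2, slot 2 empty -> index 2.
Insert 351: h=4, h2=2, slot 4 occupied -> index 6.
Insert 658: h=2, h2=9, slot 2 occupied -> index 0.
Insert 507: h=8, slot 8 empty -> index 8.
Insert 362: h=4, h2=3, slot 4 occupied -> index 7.
Insert 775: h=5, slot 5 empty -> index 5.
Insert 420: h=10, slot 10 empty -> index 10.
Table: [658, ∅, 647, ∅, 395, 775, 351, 362, 507, ∅, 420]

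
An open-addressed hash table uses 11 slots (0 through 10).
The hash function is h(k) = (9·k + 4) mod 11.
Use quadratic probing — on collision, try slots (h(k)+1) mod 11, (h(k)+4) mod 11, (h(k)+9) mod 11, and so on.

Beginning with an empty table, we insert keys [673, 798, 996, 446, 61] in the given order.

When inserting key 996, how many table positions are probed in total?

2

Insert 673: h=0, slot 0 empty → index 0.
Insert 798: h=3, slot 3 empty → index 3.
Insert 996: h=3, slot 3 occupied → index 4.
Insert 446: h=3, slots 3,4 occupied → index 7.
Insert 61: h=3, slots 3,4,7 occupied → index 1.
Table: [673, 61, —, 798, 996, —, —, 446, —, —, —]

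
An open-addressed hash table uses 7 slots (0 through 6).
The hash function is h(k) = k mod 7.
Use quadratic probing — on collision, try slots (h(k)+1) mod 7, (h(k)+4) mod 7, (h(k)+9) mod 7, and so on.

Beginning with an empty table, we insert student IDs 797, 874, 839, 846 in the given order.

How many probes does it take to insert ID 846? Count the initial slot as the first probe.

4

797: h=6 => slot 6
874: h=6, probe 6,0 => slot 0
839: h=6, probe 6,0,3 => slot 3
846: h=6, probe 6,0,3,1 => slot 1
Table: [874, 846, _, 839, _, _, 797]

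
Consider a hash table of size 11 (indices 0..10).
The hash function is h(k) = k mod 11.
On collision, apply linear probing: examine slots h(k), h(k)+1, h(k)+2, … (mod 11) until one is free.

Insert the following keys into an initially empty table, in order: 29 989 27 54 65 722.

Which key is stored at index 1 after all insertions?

29: h=7 => slot 7
989: h=10 => slot 10
27: h=5 => slot 5
54: h=10, probe 10,0 => slot 0
65: h=10, probe 10,0,1 => slot 1
722: h=7, probe 7,8 => slot 8
Table: [54, 65, _, _, _, 27, _, 29, 722, _, 989]

65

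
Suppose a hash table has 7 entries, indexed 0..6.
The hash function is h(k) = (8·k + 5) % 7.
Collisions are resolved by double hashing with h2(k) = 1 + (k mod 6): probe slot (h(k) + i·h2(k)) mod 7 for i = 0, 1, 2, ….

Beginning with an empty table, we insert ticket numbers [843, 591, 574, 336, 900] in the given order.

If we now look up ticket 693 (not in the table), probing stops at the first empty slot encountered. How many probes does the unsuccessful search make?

5

843: h=1 => slot 1
591: h=1, h2=4, probe 1,5 => slot 5
574: h=5, h2=5, probe 5,3 => slot 3
336: h=5, h2=1, probe 5,6 => slot 6
900: h=2 => slot 2
Table: [_, 843, 900, 574, _, 591, 336]
Lookup 693: h=5, h2=4, probe 5,2,6,3,0 → slot 0 empty, not found.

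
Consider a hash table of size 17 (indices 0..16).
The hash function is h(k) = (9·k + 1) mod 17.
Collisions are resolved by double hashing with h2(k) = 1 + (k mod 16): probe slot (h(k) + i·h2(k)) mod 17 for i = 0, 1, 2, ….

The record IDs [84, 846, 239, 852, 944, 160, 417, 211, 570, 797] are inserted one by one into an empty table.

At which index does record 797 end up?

Insert 84: h=9, slot 9 empty -> index 9.
Insert 846: h=16, slot 16 empty -> index 16.
Insert 239: h=10, slot 10 empty -> index 10.
Insert 852: h=2, slot 2 empty -> index 2.
Insert 944: h=14, slot 14 empty -> index 14.
Insert 160: h=13, slot 13 empty -> index 13.
Insert 417: h=14, h2=2, slots 14,16 occupied -> index 1.
Insert 211: h=13, h2=4, slot 13 occupied -> index 0.
Insert 570: h=14, h2=11, slot 14 occupied -> index 8.
Insert 797: h=0, h2=14, slots 0,14 occupied -> index 11.
Table: [211, 417, 852, _, _, _, _, _, 570, 84, 239, 797, _, 160, 944, _, 846]

11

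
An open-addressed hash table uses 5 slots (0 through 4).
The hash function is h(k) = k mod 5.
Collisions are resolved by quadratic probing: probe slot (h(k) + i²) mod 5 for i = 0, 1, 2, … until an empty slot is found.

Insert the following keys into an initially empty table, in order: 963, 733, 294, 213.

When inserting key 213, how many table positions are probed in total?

3

963: h=3 -> slot 3
733: h=3, probe 3,4 -> slot 4
294: h=4, probe 4,0 -> slot 0
213: h=3, probe 3,4,2 -> slot 2
Table: [294, -, 213, 963, 733]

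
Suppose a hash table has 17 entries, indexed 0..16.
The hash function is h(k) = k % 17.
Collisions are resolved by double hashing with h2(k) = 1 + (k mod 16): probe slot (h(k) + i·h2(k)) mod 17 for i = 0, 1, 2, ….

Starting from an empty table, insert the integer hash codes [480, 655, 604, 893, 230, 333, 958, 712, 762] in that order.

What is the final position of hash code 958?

480: h=4 => slot 4
655: h=9 => slot 9
604: h=9, h2=13, probe 9,5 => slot 5
893: h=9, h2=14, probe 9,6 => slot 6
230: h=9, h2=7, probe 9,16 => slot 16
333: h=10 => slot 10
958: h=6, h2=15, probe 6,4,2 => slot 2
712: h=15 => slot 15
762: h=14 => slot 14
Table: [∅, ∅, 958, ∅, 480, 604, 893, ∅, ∅, 655, 333, ∅, ∅, ∅, 762, 712, 230]

2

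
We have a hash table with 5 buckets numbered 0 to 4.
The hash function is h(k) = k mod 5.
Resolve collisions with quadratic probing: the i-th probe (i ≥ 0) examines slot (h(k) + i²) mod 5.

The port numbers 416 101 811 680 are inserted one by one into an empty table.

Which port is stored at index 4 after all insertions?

680

Insert 416: h=1, slot 1 empty => index 1.
Insert 101: h=1, slot 1 occupied => index 2.
Insert 811: h=1, slots 1,2 occupied => index 0.
Insert 680: h=0, slots 0,1 occupied => index 4.
Table: [811, 416, 101, ∅, 680]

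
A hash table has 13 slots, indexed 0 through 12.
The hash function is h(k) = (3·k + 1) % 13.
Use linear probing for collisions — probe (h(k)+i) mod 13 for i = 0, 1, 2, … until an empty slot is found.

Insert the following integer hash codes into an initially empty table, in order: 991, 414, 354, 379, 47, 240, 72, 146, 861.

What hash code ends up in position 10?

991

Insert 991: h=10, slot 10 empty => index 10.
Insert 414: h=8, slot 8 empty => index 8.
Insert 354: h=10, slot 10 occupied => index 11.
Insert 379: h=7, slot 7 empty => index 7.
Insert 47: h=12, slot 12 empty => index 12.
Insert 240: h=6, slot 6 empty => index 6.
Insert 72: h=9, slot 9 empty => index 9.
Insert 146: h=10, slots 10,11,12 occupied => index 0.
Insert 861: h=10, slots 10,11,12,0 occupied => index 1.
Table: [146, 861, -, -, -, -, 240, 379, 414, 72, 991, 354, 47]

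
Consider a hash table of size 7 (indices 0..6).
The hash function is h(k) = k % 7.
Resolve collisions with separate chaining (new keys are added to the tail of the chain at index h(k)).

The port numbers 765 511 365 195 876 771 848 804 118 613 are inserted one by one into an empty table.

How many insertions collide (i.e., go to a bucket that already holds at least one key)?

5

765 -> bucket 2
511 -> bucket 0
365 -> bucket 1
195 -> bucket 6
876 -> bucket 1 (collision)
771 -> bucket 1 (collision)
848 -> bucket 1 (collision)
804 -> bucket 6 (collision)
118 -> bucket 6 (collision)
613 -> bucket 4
Final buckets:
0: 511
1: 365 -> 876 -> 771 -> 848
2: 765
3: .
4: 613
5: .
6: 195 -> 804 -> 118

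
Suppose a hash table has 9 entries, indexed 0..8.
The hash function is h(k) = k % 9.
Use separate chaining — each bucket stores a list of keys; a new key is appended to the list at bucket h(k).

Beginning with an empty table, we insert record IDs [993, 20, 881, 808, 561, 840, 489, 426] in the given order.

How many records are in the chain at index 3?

5

Insert 993: h=3, bucket 3 empty → new chain.
Insert 20: h=2, bucket 2 empty → new chain.
Insert 881: h=8, bucket 8 empty → new chain.
Insert 808: h=7, bucket 7 empty → new chain.
Insert 561: h=3, bucket 3 nonempty → append to chain.
Insert 840: h=3, bucket 3 nonempty → append to chain.
Insert 489: h=3, bucket 3 nonempty → append to chain.
Insert 426: h=3, bucket 3 nonempty → append to chain.
Final buckets:
0: ∅
1: ∅
2: 20
3: 993 -> 561 -> 840 -> 489 -> 426
4: ∅
5: ∅
6: ∅
7: 808
8: 881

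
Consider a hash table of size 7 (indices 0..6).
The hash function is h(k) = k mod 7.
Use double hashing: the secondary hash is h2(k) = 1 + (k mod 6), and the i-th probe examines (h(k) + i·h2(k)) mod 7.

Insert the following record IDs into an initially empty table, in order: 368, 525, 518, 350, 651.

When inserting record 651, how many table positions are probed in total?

3

368: h=4 -> slot 4
525: h=0 -> slot 0
518: h=0, h2=3, probe 0,3 -> slot 3
350: h=0, h2=3, probe 0,3,6 -> slot 6
651: h=0, h2=4, probe 0,4,1 -> slot 1
Table: [525, 651, —, 518, 368, —, 350]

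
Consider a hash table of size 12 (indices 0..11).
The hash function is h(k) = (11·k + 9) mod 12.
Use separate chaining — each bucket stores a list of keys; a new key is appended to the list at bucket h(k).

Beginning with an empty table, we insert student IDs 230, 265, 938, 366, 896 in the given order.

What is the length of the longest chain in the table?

2

Insert 230: h=7, bucket 7 empty → new chain.
Insert 265: h=8, bucket 8 empty → new chain.
Insert 938: h=7, bucket 7 nonempty → append to chain.
Insert 366: h=3, bucket 3 empty → new chain.
Insert 896: h=1, bucket 1 empty → new chain.
Final buckets:
0: .
1: 896
2: .
3: 366
4: .
5: .
6: .
7: 230 -> 938
8: 265
9: .
10: .
11: .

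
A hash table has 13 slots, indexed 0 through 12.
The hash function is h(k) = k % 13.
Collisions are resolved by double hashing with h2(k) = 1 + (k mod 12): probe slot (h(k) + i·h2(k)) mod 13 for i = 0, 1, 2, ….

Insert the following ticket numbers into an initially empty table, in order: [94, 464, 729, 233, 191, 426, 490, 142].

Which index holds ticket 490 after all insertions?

94: h=3 -> slot 3
464: h=9 -> slot 9
729: h=1 -> slot 1
233: h=12 -> slot 12
191: h=9, h2=12, probe 9,8 -> slot 8
426: h=10 -> slot 10
490: h=9, h2=11, probe 9,7 -> slot 7
142: h=12, h2=11, probe 12,10,8,6 -> slot 6
Table: [—, 729, —, 94, —, —, 142, 490, 191, 464, 426, —, 233]

7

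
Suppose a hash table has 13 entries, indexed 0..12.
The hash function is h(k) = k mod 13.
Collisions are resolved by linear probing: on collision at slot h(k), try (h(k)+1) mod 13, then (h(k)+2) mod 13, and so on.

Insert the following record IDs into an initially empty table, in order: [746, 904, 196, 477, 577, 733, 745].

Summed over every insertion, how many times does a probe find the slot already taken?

746 hashes to 5; slot 5 is free => place at 5.
904 hashes to 7; slot 7 is free => place at 7.
196 hashes to 1; slot 1 is free => place at 1.
477 hashes to 9; slot 9 is free => place at 9.
577 hashes to 5; 5 taken => place at 6.
733 hashes to 5; 5,6,7 taken => place at 8.
745 hashes to 4; slot 4 is free => place at 4.
Table: [—, 196, —, —, 745, 746, 577, 904, 733, 477, —, —, —]

4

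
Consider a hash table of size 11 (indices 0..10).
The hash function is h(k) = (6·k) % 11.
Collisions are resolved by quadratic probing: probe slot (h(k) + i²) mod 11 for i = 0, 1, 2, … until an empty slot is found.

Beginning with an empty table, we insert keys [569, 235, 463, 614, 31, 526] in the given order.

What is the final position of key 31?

569 hashes to 4; slot 4 is free -> place at 4.
235 hashes to 2; slot 2 is free -> place at 2.
463 hashes to 6; slot 6 is free -> place at 6.
614 hashes to 10; slot 10 is free -> place at 10.
31 hashes to 10; 10 taken -> place at 0.
526 hashes to 10; 10,0 taken -> place at 3.
Table: [31, _, 235, 526, 569, _, 463, _, _, _, 614]

0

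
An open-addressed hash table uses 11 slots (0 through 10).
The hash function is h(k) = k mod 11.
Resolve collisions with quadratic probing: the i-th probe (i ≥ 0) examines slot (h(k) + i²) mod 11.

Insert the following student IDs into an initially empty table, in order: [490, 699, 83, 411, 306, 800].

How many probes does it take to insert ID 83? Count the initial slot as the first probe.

490 hashes to 6; slot 6 is free → place at 6.
699 hashes to 6; 6 taken → place at 7.
83 hashes to 6; 6,7 taken → place at 10.
411 hashes to 4; slot 4 is free → place at 4.
306 hashes to 9; slot 9 is free → place at 9.
800 hashes to 8; slot 8 is free → place at 8.
Table: [—, —, —, —, 411, —, 490, 699, 800, 306, 83]

3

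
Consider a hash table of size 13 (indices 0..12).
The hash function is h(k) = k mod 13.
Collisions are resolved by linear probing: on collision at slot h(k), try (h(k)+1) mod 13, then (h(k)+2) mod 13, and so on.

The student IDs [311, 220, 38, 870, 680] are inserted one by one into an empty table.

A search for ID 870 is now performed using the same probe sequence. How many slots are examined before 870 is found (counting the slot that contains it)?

4

Insert 311: h=12, slot 12 empty => index 12.
Insert 220: h=12, slot 12 occupied => index 0.
Insert 38: h=12, slots 12,0 occupied => index 1.
Insert 870: h=12, slots 12,0,1 occupied => index 2.
Insert 680: h=4, slot 4 empty => index 4.
Table: [220, 38, 870, _, 680, _, _, _, _, _, _, _, 311]
Lookup 870: h=12, probe 12,0,1,2 → found at 2.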